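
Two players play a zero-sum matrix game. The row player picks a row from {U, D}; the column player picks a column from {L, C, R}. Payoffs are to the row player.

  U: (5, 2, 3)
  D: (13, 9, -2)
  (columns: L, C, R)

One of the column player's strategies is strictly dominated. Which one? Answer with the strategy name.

L

C holds the row player's payoff strictly below L in every row: 2 < 5, 9 < 13.
So L is strictly dominated for the column player.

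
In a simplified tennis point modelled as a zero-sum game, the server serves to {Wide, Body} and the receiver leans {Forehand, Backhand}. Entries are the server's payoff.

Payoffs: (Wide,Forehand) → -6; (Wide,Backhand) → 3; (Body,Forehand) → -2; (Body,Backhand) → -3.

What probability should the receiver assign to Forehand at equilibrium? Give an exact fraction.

Row minima: Wide → -6, Body → -3; maximin = -3.
Column maxima: Forehand → -2, Backhand → 3; minimax = -2.
-3 ≠ -2, so there is no saddle point; optimal play is mixed.
Let the server play Wide with probability p. Expected payoff against Forehand: (-6)p + (-2)(1−p) = −4p − 2; against Backhand: 3p + (-3)(1−p) = 6p − 3.
Setting these equal: −4p − 2 = 6p − 3 ⇒ −10p = -1 ⇒ p = 1/10, and the value is (-4)·(1/10) − 2 = -12/5.
For the receiver: with q = P(Forehand), equating Wide's and Body's payoffs gives −9q + 3 = q − 3 ⇒ q = 3/5.

3/5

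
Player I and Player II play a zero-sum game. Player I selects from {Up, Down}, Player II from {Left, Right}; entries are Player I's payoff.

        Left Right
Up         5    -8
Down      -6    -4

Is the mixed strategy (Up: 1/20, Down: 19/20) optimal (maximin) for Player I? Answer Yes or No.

No

Against Left this mix gives (1/20)·5 + (19/20)·(-6) = -109/20.
Against Right this mix gives (1/20)·(-8) + (19/20)·(-4) = -21/5.
Player II will play Left, holding Player I to -109/20. Shifting weight toward the row that does better against Left would raise this floor (the equalizing mix achieves -68/15 against both Left and Right), so the proposed strategy is not optimal.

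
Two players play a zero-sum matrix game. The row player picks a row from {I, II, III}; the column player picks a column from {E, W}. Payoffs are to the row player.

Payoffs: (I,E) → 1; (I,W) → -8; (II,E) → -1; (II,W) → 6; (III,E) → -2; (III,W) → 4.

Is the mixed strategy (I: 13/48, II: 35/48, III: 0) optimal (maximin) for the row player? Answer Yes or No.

Against E this mix gives (13/48)·1 + (35/48)·(-1) = -11/24.
Against W this mix gives (13/48)·(-8) + (35/48)·6 = 53/24.
The column player will play E, holding the row player to -11/24. Shifting weight toward the row that does better against E would raise this floor (the equalizing mix achieves -1/8 against both E and W), so the proposed strategy is not optimal.

No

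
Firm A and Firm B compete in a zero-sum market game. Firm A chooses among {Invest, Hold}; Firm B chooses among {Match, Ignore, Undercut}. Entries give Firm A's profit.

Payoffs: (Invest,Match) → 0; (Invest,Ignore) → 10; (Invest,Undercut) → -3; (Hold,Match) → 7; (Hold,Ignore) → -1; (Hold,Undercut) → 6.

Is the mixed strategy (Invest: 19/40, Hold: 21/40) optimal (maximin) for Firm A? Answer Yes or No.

No

Against Match this mix gives (19/40)·0 + (21/40)·7 = 147/40.
Against Ignore this mix gives (19/40)·10 + (21/40)·(-1) = 169/40.
Against Undercut this mix gives (19/40)·(-3) + (21/40)·6 = 69/40.
Firm B will play Undercut, holding Firm A to 69/40. Shifting weight toward the row that does better against Undercut would raise this floor (the equalizing mix achieves 57/20 against both Undercut and Ignore), so the proposed strategy is not optimal.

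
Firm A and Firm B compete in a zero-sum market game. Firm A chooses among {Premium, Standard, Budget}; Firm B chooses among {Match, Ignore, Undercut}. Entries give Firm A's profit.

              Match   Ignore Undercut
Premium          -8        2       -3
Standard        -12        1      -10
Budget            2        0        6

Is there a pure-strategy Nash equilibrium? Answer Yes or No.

Row minima: Premium → -8, Standard → -12, Budget → 0; maximin = 0.
Column maxima: Match → 2, Ignore → 2, Undercut → 6; minimax = 2.
0 ≠ 2, so no pure-strategy equilibrium exists.

No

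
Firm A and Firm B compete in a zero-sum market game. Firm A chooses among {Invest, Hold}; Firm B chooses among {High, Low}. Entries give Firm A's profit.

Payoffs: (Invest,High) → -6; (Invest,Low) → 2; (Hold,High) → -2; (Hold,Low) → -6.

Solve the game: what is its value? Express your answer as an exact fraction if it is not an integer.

Row minima: Invest → -6, Hold → -6; maximin = -6.
Column maxima: High → -2, Low → 2; minimax = -2.
-6 ≠ -2, so there is no saddle point; optimal play is mixed.
Let Firm A play Invest with probability p. Expected payoff against High: (-6)p + (-2)(1−p) = −4p − 2; against Low: 2p + (-6)(1−p) = 8p − 6.
Setting these equal: −4p − 2 = 8p − 6 ⇒ −12p = -4 ⇒ p = 1/3, and the value is (-4)·(1/3) − 2 = -10/3.
For Firm B: with q = P(High), equating Invest's and Hold's payoffs gives −8q + 2 = 4q − 6 ⇒ q = 2/3.

-10/3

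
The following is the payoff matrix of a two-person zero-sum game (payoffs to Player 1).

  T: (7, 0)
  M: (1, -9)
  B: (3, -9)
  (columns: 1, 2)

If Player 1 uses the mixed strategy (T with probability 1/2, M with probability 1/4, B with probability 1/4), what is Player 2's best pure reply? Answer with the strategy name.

If Player 2 plays 1, Player 1's expected payoff is (1/2)·7 + (1/4)·1 + (1/4)·3 = 9/2.
If Player 2 plays 2, Player 1's expected payoff is (1/2)·0 + (1/4)·(-9) + (1/4)·(-9) = -9/2.
Player 2 minimizes Player 1's payoff; the smallest is -9/2, so the best response is 2.

2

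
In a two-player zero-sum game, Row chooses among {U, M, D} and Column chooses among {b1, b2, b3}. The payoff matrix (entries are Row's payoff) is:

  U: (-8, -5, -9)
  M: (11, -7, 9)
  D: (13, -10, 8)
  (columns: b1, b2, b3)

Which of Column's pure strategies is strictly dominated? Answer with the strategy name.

b1

b3 holds Row's payoff strictly below b1 in every row: -9 < -8, 9 < 11, 8 < 13.
So b1 is strictly dominated for Column.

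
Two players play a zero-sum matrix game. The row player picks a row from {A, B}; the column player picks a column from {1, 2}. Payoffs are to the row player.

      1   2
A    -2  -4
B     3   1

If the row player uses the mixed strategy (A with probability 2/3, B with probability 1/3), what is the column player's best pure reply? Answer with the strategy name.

If the column player plays 1, the row player's expected payoff is (2/3)·(-2) + (1/3)·3 = -1/3.
If the column player plays 2, the row player's expected payoff is (2/3)·(-4) + (1/3)·1 = -7/3.
The column player minimizes the row player's payoff; the smallest is -7/3, so the best response is 2.

2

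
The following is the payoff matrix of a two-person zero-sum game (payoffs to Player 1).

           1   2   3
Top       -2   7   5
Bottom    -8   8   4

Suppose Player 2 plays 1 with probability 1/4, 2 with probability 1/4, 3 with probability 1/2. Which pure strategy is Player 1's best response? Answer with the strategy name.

Top

Expected payoff of Top: (1/4)·(-2) + (1/4)·7 + (1/2)·5 = 15/4.
Expected payoff of Bottom: (1/4)·(-8) + (1/4)·8 + (1/2)·4 = 2.
The largest is 15/4, so Player 1's best response is Top.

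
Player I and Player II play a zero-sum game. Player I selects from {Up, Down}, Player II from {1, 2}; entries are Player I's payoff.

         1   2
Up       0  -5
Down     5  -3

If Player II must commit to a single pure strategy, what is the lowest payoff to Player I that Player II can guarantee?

-3

Column maxima: 1 → 5, 2 → -3.
The smallest of these is -3.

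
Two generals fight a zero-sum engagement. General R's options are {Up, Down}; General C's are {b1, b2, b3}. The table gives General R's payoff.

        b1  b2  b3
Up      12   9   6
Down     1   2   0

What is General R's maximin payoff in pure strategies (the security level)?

Row minima: Up → 6, Down → 0.
The best of these is 6.

6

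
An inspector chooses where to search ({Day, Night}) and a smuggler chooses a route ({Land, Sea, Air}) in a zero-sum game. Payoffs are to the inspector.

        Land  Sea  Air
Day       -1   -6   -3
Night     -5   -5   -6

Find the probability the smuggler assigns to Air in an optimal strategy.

Row minima: Day → -6, Night → -6; maximin = -6.
Column maxima: Land → -1, Sea → -5, Air → -3; minimax = -5.
-6 ≠ -5, so there is no saddle point; optimal play is mixed.
Land is strictly dominated by Air (it gives the inspector strictly more in every row), so the smuggler never plays it.
On the remaining 2×2 (Day, Night vs Sea, Air):
Let the inspector play Day with probability p. Expected payoff against Sea: (-6)p + (-5)(1−p) = −p − 5; against Air: (-3)p + (-6)(1−p) = 3p − 6.
Setting these equal: −p − 5 = 3p − 6 ⇒ −4p = -1 ⇒ p = 1/4, and the value is (-1)·(1/4) − 5 = -21/4.
For the smuggler: with q = P(Sea), equating Day's and Night's payoffs gives −3q − 3 = q − 6 ⇒ q = 3/4.

1/4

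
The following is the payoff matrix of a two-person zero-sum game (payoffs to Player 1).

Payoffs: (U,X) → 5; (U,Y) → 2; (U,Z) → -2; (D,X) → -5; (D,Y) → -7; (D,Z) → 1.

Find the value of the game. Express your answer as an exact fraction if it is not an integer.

Row minima: U → -2, D → -7; maximin = -2.
Column maxima: X → 5, Y → 2, Z → 1; minimax = 1.
-2 ≠ 1, so there is no saddle point; optimal play is mixed.
X is strictly dominated by Y (it gives Player 1 strictly more in every row), so Player 2 never plays it.
On the remaining 2×2 (U, D vs Y, Z):
Let Player 1 play U with probability p. Expected payoff against Y: 2p + (-7)(1−p) = 9p − 7; against Z: (-2)p + 1(1−p) = −3p + 1.
Setting these equal: 9p − 7 = −3p + 1 ⇒ 12p = 8 ⇒ p = 2/3, and the value is (9)·(2/3) − 7 = -1.
For Player 2: with q = P(Y), equating U's and D's payoffs gives 4q − 2 = −8q + 1 ⇒ q = 1/4.

-1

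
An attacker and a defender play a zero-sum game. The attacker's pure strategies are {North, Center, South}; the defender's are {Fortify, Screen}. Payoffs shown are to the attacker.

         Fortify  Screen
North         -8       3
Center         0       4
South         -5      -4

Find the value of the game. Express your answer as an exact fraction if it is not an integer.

0

Row minima: North → -8, Center → 0, South → -5; maximin = 0.
Column maxima: Fortify → 0, Screen → 4; minimax = 0.
Since maximin = minimax = 0, there is a saddle point and the value is 0.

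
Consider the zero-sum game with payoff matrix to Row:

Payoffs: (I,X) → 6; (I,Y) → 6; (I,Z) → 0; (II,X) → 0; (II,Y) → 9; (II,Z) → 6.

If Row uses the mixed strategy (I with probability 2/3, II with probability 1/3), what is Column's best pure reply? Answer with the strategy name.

If Column plays X, Row's expected payoff is (2/3)·6 + (1/3)·0 = 4.
If Column plays Y, Row's expected payoff is (2/3)·6 + (1/3)·9 = 7.
If Column plays Z, Row's expected payoff is (2/3)·0 + (1/3)·6 = 2.
Column minimizes Row's payoff; the smallest is 2, so the best response is Z.

Z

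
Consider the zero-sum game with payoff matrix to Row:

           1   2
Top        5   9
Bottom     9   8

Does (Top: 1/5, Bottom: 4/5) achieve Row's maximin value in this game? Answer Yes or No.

Yes

Against 1 this mix gives (1/5)·5 + (4/5)·9 = 41/5.
Against 2 this mix gives (1/5)·9 + (4/5)·8 = 41/5.
All of Column's active replies (1, 2) yield 41/5, and no column does worse for Row. The mix makes Column indifferent and guarantees 41/5, so it is optimal.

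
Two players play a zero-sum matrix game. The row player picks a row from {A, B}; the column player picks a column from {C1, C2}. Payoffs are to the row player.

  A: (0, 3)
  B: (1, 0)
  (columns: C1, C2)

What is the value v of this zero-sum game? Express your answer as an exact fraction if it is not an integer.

Row minima: A → 0, B → 0; maximin = 0.
Column maxima: C1 → 1, C2 → 3; minimax = 1.
0 ≠ 1, so there is no saddle point; optimal play is mixed.
Let the row player play A with probability p. Expected payoff against C1: 0p + 1(1−p) = −p + 1; against C2: 3p + 0(1−p) = 3p.
Setting these equal: −p + 1 = 3p ⇒ −4p = -1 ⇒ p = 1/4, and the value is (-1)·(1/4) + 1 = 3/4.
For the column player: with q = P(C1), equating A's and B's payoffs gives −3q + 3 = q ⇒ q = 3/4.

3/4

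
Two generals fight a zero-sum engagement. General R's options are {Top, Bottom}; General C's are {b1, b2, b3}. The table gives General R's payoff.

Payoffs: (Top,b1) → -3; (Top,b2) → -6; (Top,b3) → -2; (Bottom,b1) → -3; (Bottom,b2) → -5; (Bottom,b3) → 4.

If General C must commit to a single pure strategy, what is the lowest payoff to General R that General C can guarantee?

-5

Column maxima: b1 → -3, b2 → -5, b3 → 4.
The smallest of these is -5.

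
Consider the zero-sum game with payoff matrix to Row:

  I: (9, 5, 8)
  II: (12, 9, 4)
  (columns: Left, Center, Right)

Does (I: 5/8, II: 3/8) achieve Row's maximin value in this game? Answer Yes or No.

Against Left this mix gives (5/8)·9 + (3/8)·12 = 81/8.
Against Center this mix gives (5/8)·5 + (3/8)·9 = 13/2.
Against Right this mix gives (5/8)·8 + (3/8)·4 = 13/2.
All of Column's active replies (Center, Right) yield 13/2, and no column does worse for Row. The mix makes Column indifferent and guarantees 13/2, so it is optimal.

Yes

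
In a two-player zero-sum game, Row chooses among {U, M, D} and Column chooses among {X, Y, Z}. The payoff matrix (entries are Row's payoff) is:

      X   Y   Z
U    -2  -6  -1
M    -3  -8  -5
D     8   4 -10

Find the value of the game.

Row minima: U → -6, M → -8, D → -10; maximin = -6.
Column maxima: X → 8, Y → 4, Z → -1; minimax = -1.
-6 ≠ -1, so there is no saddle point; optimal play is mixed.
M is strictly dominated by U, so Row never plays it.
X is strictly dominated by Y (it gives Row strictly more in every row), so Column never plays it.
On the remaining 2×2 (U, D vs Y, Z):
Let Row play U with probability p. Expected payoff against Y: (-6)p + 4(1−p) = −10p + 4; against Z: (-1)p + (-10)(1−p) = 9p − 10.
Setting these equal: −10p + 4 = 9p − 10 ⇒ −19p = -14 ⇒ p = 14/19, and the value is (-10)·(14/19) + 4 = -64/19.
For Column: with q = P(Y), equating U's and D's payoffs gives −5q − 1 = 14q − 10 ⇒ q = 9/19.

-64/19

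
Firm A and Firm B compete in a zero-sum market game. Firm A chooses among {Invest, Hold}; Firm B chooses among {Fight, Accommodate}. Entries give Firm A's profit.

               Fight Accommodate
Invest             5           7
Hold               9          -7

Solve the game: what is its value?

49/9

Row minima: Invest → 5, Hold → -7; maximin = 5.
Column maxima: Fight → 9, Accommodate → 7; minimax = 7.
5 ≠ 7, so there is no saddle point; optimal play is mixed.
Let Firm A play Invest with probability p. Expected payoff against Fight: 5p + 9(1−p) = −4p + 9; against Accommodate: 7p + (-7)(1−p) = 14p − 7.
Setting these equal: −4p + 9 = 14p − 7 ⇒ −18p = -16 ⇒ p = 8/9, and the value is (-4)·(8/9) + 9 = 49/9.
For Firm B: with q = P(Fight), equating Invest's and Hold's payoffs gives −2q + 7 = 16q − 7 ⇒ q = 7/9.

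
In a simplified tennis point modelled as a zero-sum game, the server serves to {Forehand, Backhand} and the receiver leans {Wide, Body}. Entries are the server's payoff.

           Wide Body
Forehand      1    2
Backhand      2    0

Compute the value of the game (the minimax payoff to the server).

4/3

Row minima: Forehand → 1, Backhand → 0; maximin = 1.
Column maxima: Wide → 2, Body → 2; minimax = 2.
1 ≠ 2, so there is no saddle point; optimal play is mixed.
Let the server play Forehand with probability p. Expected payoff against Wide: 1p + 2(1−p) = −p + 2; against Body: 2p + 0(1−p) = 2p.
Setting these equal: −p + 2 = 2p ⇒ −3p = -2 ⇒ p = 2/3, and the value is (-1)·(2/3) + 2 = 4/3.
For the receiver: with q = P(Wide), equating Forehand's and Backhand's payoffs gives −q + 2 = 2q ⇒ q = 2/3.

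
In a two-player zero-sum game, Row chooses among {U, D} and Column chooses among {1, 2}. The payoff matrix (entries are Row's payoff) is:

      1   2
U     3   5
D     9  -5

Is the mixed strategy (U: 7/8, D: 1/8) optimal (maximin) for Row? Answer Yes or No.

Against 1 this mix gives (7/8)·3 + (1/8)·9 = 15/4.
Against 2 this mix gives (7/8)·5 + (1/8)·(-5) = 15/4.
All of Column's active replies (1, 2) yield 15/4, and no column does worse for Row. The mix makes Column indifferent and guarantees 15/4, so it is optimal.

Yes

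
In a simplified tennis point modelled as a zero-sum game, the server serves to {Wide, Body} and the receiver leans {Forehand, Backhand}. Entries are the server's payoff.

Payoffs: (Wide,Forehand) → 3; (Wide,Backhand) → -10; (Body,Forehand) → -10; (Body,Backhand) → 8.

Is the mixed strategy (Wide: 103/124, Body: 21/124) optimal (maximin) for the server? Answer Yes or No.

Against Forehand this mix gives (103/124)·3 + (21/124)·(-10) = 99/124.
Against Backhand this mix gives (103/124)·(-10) + (21/124)·8 = -431/62.
The receiver will play Backhand, holding the server to -431/62. Shifting weight toward the row that does better against Backhand would raise this floor (the equalizing mix achieves -76/31 against both Backhand and Forehand), so the proposed strategy is not optimal.

No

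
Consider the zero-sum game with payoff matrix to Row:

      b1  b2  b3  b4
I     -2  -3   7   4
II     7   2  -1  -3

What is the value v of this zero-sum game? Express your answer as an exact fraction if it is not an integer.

Row minima: I → -3, II → -3; maximin = -3.
Column maxima: b1 → 7, b2 → 2, b3 → 7, b4 → 4; minimax = 2.
-3 ≠ 2, so there is no saddle point; optimal play is mixed.
b1 is strictly dominated by b2 (it gives Row strictly more in every row), so Column never plays it.
b3 is strictly dominated by b4 (it gives Row strictly more in every row), so Column never plays it.
On the remaining 2×2 (I, II vs b2, b4):
Let Row play I with probability p. Expected payoff against b2: (-3)p + 2(1−p) = −5p + 2; against b4: 4p + (-3)(1−p) = 7p − 3.
Setting these equal: −5p + 2 = 7p − 3 ⇒ −12p = -5 ⇒ p = 5/12, and the value is (-5)·(5/12) + 2 = -1/12.
For Column: with q = P(b2), equating I's and II's payoffs gives −7q + 4 = 5q − 3 ⇒ q = 7/12.

-1/12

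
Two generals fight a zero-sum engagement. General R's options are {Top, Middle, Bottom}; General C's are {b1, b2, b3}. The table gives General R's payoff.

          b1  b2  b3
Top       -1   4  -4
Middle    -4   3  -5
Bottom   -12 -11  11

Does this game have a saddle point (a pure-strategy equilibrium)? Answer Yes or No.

No

Row minima: Top → -4, Middle → -5, Bottom → -12; maximin = -4.
Column maxima: b1 → -1, b2 → 4, b3 → 11; minimax = -1.
-4 ≠ -1, so no pure-strategy equilibrium exists.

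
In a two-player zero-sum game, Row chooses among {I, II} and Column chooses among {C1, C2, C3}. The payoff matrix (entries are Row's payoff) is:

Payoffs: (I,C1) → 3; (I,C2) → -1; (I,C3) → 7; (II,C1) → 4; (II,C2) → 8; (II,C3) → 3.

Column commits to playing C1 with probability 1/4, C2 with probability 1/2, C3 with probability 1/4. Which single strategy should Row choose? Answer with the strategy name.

II

Expected payoff of I: (1/4)·3 + (1/2)·(-1) + (1/4)·7 = 2.
Expected payoff of II: (1/4)·4 + (1/2)·8 + (1/4)·3 = 23/4.
The largest is 23/4, so Row's best response is II.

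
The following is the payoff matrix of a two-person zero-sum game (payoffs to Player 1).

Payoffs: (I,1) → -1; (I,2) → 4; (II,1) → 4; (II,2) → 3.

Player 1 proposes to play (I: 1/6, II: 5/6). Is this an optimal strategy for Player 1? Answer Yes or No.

Yes

Against 1 this mix gives (1/6)·(-1) + (5/6)·4 = 19/6.
Against 2 this mix gives (1/6)·4 + (5/6)·3 = 19/6.
All of Player 2's active replies (1, 2) yield 19/6, and no column does worse for Player 1. The mix makes Player 2 indifferent and guarantees 19/6, so it is optimal.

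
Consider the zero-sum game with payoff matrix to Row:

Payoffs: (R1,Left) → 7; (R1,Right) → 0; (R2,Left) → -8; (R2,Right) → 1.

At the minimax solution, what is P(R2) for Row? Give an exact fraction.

Row minima: R1 → 0, R2 → -8; maximin = 0.
Column maxima: Left → 7, Right → 1; minimax = 1.
0 ≠ 1, so there is no saddle point; optimal play is mixed.
Let Row play R1 with probability p. Expected payoff against Left: 7p + (-8)(1−p) = 15p − 8; against Right: 0p + 1(1−p) = −p + 1.
Setting these equal: 15p − 8 = −p + 1 ⇒ 16p = 9 ⇒ p = 9/16, and the value is (15)·(9/16) − 8 = 7/16.
For Column: with q = P(Left), equating R1's and R2's payoffs gives 7q = −9q + 1 ⇒ q = 1/16.

7/16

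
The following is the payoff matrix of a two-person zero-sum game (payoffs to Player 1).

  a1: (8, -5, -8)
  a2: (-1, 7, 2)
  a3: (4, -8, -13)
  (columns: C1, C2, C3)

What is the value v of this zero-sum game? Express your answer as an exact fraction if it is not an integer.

8/19

Row minima: a1 → -8, a2 → -1, a3 → -13; maximin = -1.
Column maxima: C1 → 8, C2 → 7, C3 → 2; minimax = 2.
-1 ≠ 2, so there is no saddle point; optimal play is mixed.
a3 is strictly dominated by a1, so Player 1 never plays it.
C2 is strictly dominated by C3 (it gives Player 1 strictly more in every row), so Player 2 never plays it.
On the remaining 2×2 (a1, a2 vs C1, C3):
Let Player 1 play a1 with probability p. Expected payoff against C1: 8p + (-1)(1−p) = 9p − 1; against C3: (-8)p + 2(1−p) = −10p + 2.
Setting these equal: 9p − 1 = −10p + 2 ⇒ 19p = 3 ⇒ p = 3/19, and the value is (9)·(3/19) − 1 = 8/19.
For Player 2: with q = P(C1), equating a1's and a2's payoffs gives 16q − 8 = −3q + 2 ⇒ q = 10/19.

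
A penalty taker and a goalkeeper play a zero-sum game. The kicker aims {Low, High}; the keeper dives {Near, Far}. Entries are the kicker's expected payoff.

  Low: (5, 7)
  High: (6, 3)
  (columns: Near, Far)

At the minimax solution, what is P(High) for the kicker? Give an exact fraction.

2/5

Row minima: Low → 5, High → 3; maximin = 5.
Column maxima: Near → 6, Far → 7; minimax = 6.
5 ≠ 6, so there is no saddle point; optimal play is mixed.
Let the kicker play Low with probability p. Expected payoff against Near: 5p + 6(1−p) = −p + 6; against Far: 7p + 3(1−p) = 4p + 3.
Setting these equal: −p + 6 = 4p + 3 ⇒ −5p = -3 ⇒ p = 3/5, and the value is (-1)·(3/5) + 6 = 27/5.
For the keeper: with q = P(Near), equating Low's and High's payoffs gives −2q + 7 = 3q + 3 ⇒ q = 4/5.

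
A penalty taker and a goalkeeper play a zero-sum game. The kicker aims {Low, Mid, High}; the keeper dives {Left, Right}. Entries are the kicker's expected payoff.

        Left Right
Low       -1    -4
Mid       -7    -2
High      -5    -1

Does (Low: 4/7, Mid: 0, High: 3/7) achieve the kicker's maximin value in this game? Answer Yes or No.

Yes

Against Left this mix gives (4/7)·(-1) + (3/7)·(-5) = -19/7.
Against Right this mix gives (4/7)·(-4) + (3/7)·(-1) = -19/7.
All of the keeper's active replies (Left, Right) yield -19/7, and no column does worse for the kicker. The mix makes the keeper indifferent and guarantees -19/7, so it is optimal.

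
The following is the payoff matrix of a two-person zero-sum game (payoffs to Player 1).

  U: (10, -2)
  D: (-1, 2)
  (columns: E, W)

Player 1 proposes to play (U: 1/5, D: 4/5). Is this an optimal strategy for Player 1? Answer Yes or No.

Against E this mix gives (1/5)·10 + (4/5)·(-1) = 6/5.
Against W this mix gives (1/5)·(-2) + (4/5)·2 = 6/5.
All of Player 2's active replies (E, W) yield 6/5, and no column does worse for Player 1. The mix makes Player 2 indifferent and guarantees 6/5, so it is optimal.

Yes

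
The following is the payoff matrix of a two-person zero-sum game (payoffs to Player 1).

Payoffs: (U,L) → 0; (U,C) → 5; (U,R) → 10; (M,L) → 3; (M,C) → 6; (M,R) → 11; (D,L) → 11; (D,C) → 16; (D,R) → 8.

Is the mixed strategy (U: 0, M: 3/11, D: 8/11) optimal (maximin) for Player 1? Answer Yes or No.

Yes

Against L this mix gives (3/11)·3 + (8/11)·11 = 97/11.
Against C this mix gives (3/11)·6 + (8/11)·16 = 146/11.
Against R this mix gives (3/11)·11 + (8/11)·8 = 97/11.
All of Player 2's active replies (L, R) yield 97/11, and no column does worse for Player 1. The mix makes Player 2 indifferent and guarantees 97/11, so it is optimal.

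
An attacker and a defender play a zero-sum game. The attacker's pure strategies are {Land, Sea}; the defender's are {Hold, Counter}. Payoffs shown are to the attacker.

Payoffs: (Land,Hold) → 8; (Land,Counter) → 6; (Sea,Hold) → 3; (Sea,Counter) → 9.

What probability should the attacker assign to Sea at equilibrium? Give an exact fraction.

1/4

Row minima: Land → 6, Sea → 3; maximin = 6.
Column maxima: Hold → 8, Counter → 9; minimax = 8.
6 ≠ 8, so there is no saddle point; optimal play is mixed.
Let the attacker play Land with probability p. Expected payoff against Hold: 8p + 3(1−p) = 5p + 3; against Counter: 6p + 9(1−p) = −3p + 9.
Setting these equal: 5p + 3 = −3p + 9 ⇒ 8p = 6 ⇒ p = 3/4, and the value is (5)·(3/4) + 3 = 27/4.
For the defender: with q = P(Hold), equating Land's and Sea's payoffs gives 2q + 6 = −6q + 9 ⇒ q = 3/8.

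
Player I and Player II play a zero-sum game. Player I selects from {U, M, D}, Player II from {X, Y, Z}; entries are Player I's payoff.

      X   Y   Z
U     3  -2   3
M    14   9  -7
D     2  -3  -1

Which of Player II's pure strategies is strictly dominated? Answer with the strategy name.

X

Y holds Player I's payoff strictly below X in every row: -2 < 3, 9 < 14, -3 < 2.
So X is strictly dominated for Player II.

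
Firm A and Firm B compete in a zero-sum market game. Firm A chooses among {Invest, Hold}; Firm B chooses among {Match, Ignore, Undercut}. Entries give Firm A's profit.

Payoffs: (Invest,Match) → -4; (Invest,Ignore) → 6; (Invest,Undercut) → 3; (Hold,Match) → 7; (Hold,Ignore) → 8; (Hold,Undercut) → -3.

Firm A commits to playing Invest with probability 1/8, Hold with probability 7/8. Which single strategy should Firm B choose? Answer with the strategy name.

Undercut

If Firm B plays Match, Firm A's expected payoff is (1/8)·(-4) + (7/8)·7 = 45/8.
If Firm B plays Ignore, Firm A's expected payoff is (1/8)·6 + (7/8)·8 = 31/4.
If Firm B plays Undercut, Firm A's expected payoff is (1/8)·3 + (7/8)·(-3) = -9/4.
Firm B minimizes Firm A's payoff; the smallest is -9/4, so the best response is Undercut.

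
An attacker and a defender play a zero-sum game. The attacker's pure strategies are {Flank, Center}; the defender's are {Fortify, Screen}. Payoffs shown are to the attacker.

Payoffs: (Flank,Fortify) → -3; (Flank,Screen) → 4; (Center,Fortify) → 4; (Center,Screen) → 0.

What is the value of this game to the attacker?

16/11

Row minima: Flank → -3, Center → 0; maximin = 0.
Column maxima: Fortify → 4, Screen → 4; minimax = 4.
0 ≠ 4, so there is no saddle point; optimal play is mixed.
Let the attacker play Flank with probability p. Expected payoff against Fortify: (-3)p + 4(1−p) = −7p + 4; against Screen: 4p + 0(1−p) = 4p.
Setting these equal: −7p + 4 = 4p ⇒ −11p = -4 ⇒ p = 4/11, and the value is (-7)·(4/11) + 4 = 16/11.
For the defender: with q = P(Fortify), equating Flank's and Center's payoffs gives −7q + 4 = 4q ⇒ q = 4/11.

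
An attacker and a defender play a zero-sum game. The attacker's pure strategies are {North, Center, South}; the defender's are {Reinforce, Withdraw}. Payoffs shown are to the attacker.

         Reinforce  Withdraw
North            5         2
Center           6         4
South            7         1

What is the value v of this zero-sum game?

4

Row minima: North → 2, Center → 4, South → 1; maximin = 4.
Column maxima: Reinforce → 7, Withdraw → 4; minimax = 4.
Since maximin = minimax = 4, there is a saddle point and the value is 4.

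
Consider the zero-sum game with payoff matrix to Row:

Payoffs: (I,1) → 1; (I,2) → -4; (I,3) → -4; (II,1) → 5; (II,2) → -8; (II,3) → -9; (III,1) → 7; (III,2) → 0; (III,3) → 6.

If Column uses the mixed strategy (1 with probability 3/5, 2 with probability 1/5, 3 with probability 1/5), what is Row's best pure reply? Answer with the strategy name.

Expected payoff of I: (3/5)·1 + (1/5)·(-4) + (1/5)·(-4) = -1.
Expected payoff of II: (3/5)·5 + (1/5)·(-8) + (1/5)·(-9) = -2/5.
Expected payoff of III: (3/5)·7 + (1/5)·0 + (1/5)·6 = 27/5.
The largest is 27/5, so Row's best response is III.

III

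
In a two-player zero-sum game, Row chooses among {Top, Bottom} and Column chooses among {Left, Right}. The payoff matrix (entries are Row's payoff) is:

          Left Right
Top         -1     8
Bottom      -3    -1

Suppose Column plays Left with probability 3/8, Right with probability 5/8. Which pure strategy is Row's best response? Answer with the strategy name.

Expected payoff of Top: (3/8)·(-1) + (5/8)·8 = 37/8.
Expected payoff of Bottom: (3/8)·(-3) + (5/8)·(-1) = -7/4.
The largest is 37/8, so Row's best response is Top.

Top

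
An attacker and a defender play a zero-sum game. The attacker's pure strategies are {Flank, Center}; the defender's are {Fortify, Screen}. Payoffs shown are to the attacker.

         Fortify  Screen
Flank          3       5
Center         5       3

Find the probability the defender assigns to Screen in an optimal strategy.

Row minima: Flank → 3, Center → 3; maximin = 3.
Column maxima: Fortify → 5, Screen → 5; minimax = 5.
3 ≠ 5, so there is no saddle point; optimal play is mixed.
Let the attacker play Flank with probability p. Expected payoff against Fortify: 3p + 5(1−p) = −2p + 5; against Screen: 5p + 3(1−p) = 2p + 3.
Setting these equal: −2p + 5 = 2p + 3 ⇒ −4p = -2 ⇒ p = 1/2, and the value is (-2)·(1/2) + 5 = 4.
For the defender: with q = P(Fortify), equating Flank's and Center's payoffs gives −2q + 5 = 2q + 3 ⇒ q = 1/2.

1/2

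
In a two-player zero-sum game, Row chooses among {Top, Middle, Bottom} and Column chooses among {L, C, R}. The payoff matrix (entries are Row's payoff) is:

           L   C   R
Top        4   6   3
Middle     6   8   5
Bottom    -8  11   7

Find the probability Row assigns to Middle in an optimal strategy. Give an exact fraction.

Row minima: Top → 3, Middle → 5, Bottom → -8; maximin = 5.
Column maxima: L → 6, C → 11, R → 7; minimax = 6.
5 ≠ 6, so there is no saddle point; optimal play is mixed.
Top is strictly dominated by Middle, so Row never plays it.
C is strictly dominated by L (it gives Row strictly more in every row), so Column never plays it.
On the remaining 2×2 (Middle, Bottom vs L, R):
Let Row play Middle with probability p. Expected payoff against L: 6p + (-8)(1−p) = 14p − 8; against R: 5p + 7(1−p) = −2p + 7.
Setting these equal: 14p − 8 = −2p + 7 ⇒ 16p = 15 ⇒ p = 15/16, and the value is (14)·(15/16) − 8 = 41/8.
For Column: with q = P(L), equating Middle's and Bottom's payoffs gives q + 5 = −15q + 7 ⇒ q = 1/8.

15/16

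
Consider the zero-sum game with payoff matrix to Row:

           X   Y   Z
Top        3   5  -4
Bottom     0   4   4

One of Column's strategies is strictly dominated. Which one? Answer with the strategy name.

Y

X holds Row's payoff strictly below Y in every row: 3 < 5, 0 < 4.
So Y is strictly dominated for Column.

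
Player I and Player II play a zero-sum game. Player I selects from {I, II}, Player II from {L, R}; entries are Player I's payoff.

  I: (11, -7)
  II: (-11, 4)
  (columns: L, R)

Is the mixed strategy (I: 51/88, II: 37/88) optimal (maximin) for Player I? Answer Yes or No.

No

Against L this mix gives (51/88)·11 + (37/88)·(-11) = 7/4.
Against R this mix gives (51/88)·(-7) + (37/88)·4 = -19/8.
Player II will play R, holding Player I to -19/8. Shifting weight toward the row that does better against R would raise this floor (the equalizing mix achieves -1 against both R and L), so the proposed strategy is not optimal.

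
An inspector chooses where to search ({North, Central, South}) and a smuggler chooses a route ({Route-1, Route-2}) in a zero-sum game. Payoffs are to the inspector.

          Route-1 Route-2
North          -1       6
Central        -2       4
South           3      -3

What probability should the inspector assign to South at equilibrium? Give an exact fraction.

7/13

Row minima: North → -1, Central → -2, South → -3; maximin = -1.
Column maxima: Route-1 → 3, Route-2 → 6; minimax = 3.
-1 ≠ 3, so there is no saddle point; optimal play is mixed.
Central is strictly dominated by North, so the inspector never plays it.
On the remaining 2×2 (North, South vs Route-1, Route-2):
Let the inspector play North with probability p. Expected payoff against Route-1: (-1)p + 3(1−p) = −4p + 3; against Route-2: 6p + (-3)(1−p) = 9p − 3.
Setting these equal: −4p + 3 = 9p − 3 ⇒ −13p = -6 ⇒ p = 6/13, and the value is (-4)·(6/13) + 3 = 15/13.
For the smuggler: with q = P(Route-1), equating North's and South's payoffs gives −7q + 6 = 6q − 3 ⇒ q = 9/13.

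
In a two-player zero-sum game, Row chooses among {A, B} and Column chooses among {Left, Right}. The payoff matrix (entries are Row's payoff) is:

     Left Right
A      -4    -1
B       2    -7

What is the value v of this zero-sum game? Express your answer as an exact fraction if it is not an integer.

-5/2

Row minima: A → -4, B → -7; maximin = -4.
Column maxima: Left → 2, Right → -1; minimax = -1.
-4 ≠ -1, so there is no saddle point; optimal play is mixed.
Let Row play A with probability p. Expected payoff against Left: (-4)p + 2(1−p) = −6p + 2; against Right: (-1)p + (-7)(1−p) = 6p − 7.
Setting these equal: −6p + 2 = 6p − 7 ⇒ −12p = -9 ⇒ p = 3/4, and the value is (-6)·(3/4) + 2 = -5/2.
For Column: with q = P(Left), equating A's and B's payoffs gives −3q − 1 = 9q − 7 ⇒ q = 1/2.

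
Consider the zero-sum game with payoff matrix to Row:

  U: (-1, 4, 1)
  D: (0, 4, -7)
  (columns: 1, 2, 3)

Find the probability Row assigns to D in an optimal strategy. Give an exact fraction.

2/9

Row minima: U → -1, D → -7; maximin = -1.
Column maxima: 1 → 0, 2 → 4, 3 → 1; minimax = 0.
-1 ≠ 0, so there is no saddle point; optimal play is mixed.
2 is strictly dominated by 1 (it gives Row strictly more in every row), so Column never plays it.
On the remaining 2×2 (U, D vs 1, 3):
Let Row play U with probability p. Expected payoff against 1: (-1)p + 0(1−p) = −p; against 3: 1p + (-7)(1−p) = 8p − 7.
Setting these equal: −p = 8p − 7 ⇒ −9p = -7 ⇒ p = 7/9, and the value is (-1)·(7/9) = -7/9.
For Column: with q = P(1), equating U's and D's payoffs gives −2q + 1 = 7q − 7 ⇒ q = 8/9.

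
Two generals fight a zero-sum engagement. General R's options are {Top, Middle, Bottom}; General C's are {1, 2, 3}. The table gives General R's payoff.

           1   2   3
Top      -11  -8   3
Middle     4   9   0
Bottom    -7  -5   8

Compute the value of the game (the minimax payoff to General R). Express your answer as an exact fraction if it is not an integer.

Row minima: Top → -11, Middle → 0, Bottom → -7; maximin = 0.
Column maxima: 1 → 4, 2 → 9, 3 → 8; minimax = 4.
0 ≠ 4, so there is no saddle point; optimal play is mixed.
Top is strictly dominated by Bottom, so General R never plays it.
2 is strictly dominated by 1 (it gives General R strictly more in every row), so General C never plays it.
On the remaining 2×2 (Middle, Bottom vs 1, 3):
Let General R play Middle with probability p. Expected payoff against 1: 4p + (-7)(1−p) = 11p − 7; against 3: 0p + 8(1−p) = −8p + 8.
Setting these equal: 11p − 7 = −8p + 8 ⇒ 19p = 15 ⇒ p = 15/19, and the value is (11)·(15/19) − 7 = 32/19.
For General C: with q = P(1), equating Middle's and Bottom's payoffs gives 4q = −15q + 8 ⇒ q = 8/19.

32/19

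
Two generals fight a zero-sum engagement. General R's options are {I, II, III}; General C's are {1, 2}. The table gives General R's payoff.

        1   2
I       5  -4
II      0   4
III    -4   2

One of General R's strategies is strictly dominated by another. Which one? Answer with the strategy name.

III

II gives a strictly higher payoff than III against every column: 0 > -4, 4 > 2.
So III is strictly dominated and General R never plays it.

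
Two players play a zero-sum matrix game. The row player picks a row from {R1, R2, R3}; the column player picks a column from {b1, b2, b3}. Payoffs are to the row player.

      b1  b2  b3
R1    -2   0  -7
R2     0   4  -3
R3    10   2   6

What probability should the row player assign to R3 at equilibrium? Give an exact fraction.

7/11

Row minima: R1 → -7, R2 → -3, R3 → 2; maximin = 2.
Column maxima: b1 → 10, b2 → 4, b3 → 6; minimax = 4.
2 ≠ 4, so there is no saddle point; optimal play is mixed.
R1 is strictly dominated by R2, so the row player never plays it.
b1 is strictly dominated by b3 (it gives the row player strictly more in every row), so the column player never plays it.
On the remaining 2×2 (R2, R3 vs b2, b3):
Let the row player play R2 with probability p. Expected payoff against b2: 4p + 2(1−p) = 2p + 2; against b3: (-3)p + 6(1−p) = −9p + 6.
Setting these equal: 2p + 2 = −9p + 6 ⇒ 11p = 4 ⇒ p = 4/11, and the value is (2)·(4/11) + 2 = 30/11.
For the column player: with q = P(b2), equating R2's and R3's payoffs gives 7q − 3 = −4q + 6 ⇒ q = 9/11.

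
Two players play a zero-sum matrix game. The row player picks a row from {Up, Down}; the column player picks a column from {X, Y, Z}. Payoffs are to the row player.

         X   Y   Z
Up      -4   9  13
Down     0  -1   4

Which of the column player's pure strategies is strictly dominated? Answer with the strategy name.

X holds the row player's payoff strictly below Z in every row: -4 < 13, 0 < 4.
So Z is strictly dominated for the column player.

Z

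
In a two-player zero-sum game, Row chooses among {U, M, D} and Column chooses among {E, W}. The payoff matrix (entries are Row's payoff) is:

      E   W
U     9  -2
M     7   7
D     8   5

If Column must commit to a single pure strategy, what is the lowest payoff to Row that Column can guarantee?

7

Column maxima: E → 9, W → 7.
The smallest of these is 7.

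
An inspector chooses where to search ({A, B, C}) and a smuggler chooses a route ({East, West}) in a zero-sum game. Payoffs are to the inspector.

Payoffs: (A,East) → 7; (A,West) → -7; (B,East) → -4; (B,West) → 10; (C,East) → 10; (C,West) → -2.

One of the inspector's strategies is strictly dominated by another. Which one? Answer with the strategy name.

C gives a strictly higher payoff than A against every column: 10 > 7, -2 > -7.
So A is strictly dominated and the inspector never plays it.

A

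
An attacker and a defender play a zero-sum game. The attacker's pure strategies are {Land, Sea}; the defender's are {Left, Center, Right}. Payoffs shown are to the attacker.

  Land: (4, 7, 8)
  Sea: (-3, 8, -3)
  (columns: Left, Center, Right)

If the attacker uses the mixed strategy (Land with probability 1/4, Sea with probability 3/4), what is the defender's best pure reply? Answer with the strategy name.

Left

If the defender plays Left, the attacker's expected payoff is (1/4)·4 + (3/4)·(-3) = -5/4.
If the defender plays Center, the attacker's expected payoff is (1/4)·7 + (3/4)·8 = 31/4.
If the defender plays Right, the attacker's expected payoff is (1/4)·8 + (3/4)·(-3) = -1/4.
The defender minimizes the attacker's payoff; the smallest is -5/4, so the best response is Left.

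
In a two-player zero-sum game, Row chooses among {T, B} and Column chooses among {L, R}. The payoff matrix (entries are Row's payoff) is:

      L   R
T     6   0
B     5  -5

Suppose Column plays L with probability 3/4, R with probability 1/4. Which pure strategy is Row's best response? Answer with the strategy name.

T

Expected payoff of T: (3/4)·6 + (1/4)·0 = 9/2.
Expected payoff of B: (3/4)·5 + (1/4)·(-5) = 5/2.
The largest is 9/2, so Row's best response is T.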